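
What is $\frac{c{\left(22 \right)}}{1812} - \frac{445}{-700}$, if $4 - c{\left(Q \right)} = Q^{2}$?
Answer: $\frac{7839}{21140} \approx 0.37081$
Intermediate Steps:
$c{\left(Q \right)} = 4 - Q^{2}$
$\frac{c{\left(22 \right)}}{1812} - \frac{445}{-700} = \frac{4 - 22^{2}}{1812} - \frac{445}{-700} = \left(4 - 484\right) \frac{1}{1812} - - \frac{89}{140} = \left(4 - 484\right) \frac{1}{1812} + \frac{89}{140} = \left(-480\right) \frac{1}{1812} + \frac{89}{140} = - \frac{40}{151} + \frac{89}{140} = \frac{7839}{21140}$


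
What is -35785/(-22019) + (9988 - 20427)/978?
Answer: -194858611/21534582 ≈ -9.0486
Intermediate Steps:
-35785/(-22019) + (9988 - 20427)/978 = -35785*(-1/22019) - 10439*1/978 = 35785/22019 - 10439/978 = -194858611/21534582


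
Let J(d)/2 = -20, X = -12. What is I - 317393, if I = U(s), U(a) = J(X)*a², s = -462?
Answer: -8855153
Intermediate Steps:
J(d) = -40 (J(d) = 2*(-20) = -40)
U(a) = -40*a²
I = -8537760 (I = -40*(-462)² = -40*213444 = -8537760)
I - 317393 = -8537760 - 317393 = -8855153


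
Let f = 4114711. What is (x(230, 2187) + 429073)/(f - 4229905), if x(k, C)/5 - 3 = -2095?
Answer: -418613/115194 ≈ -3.6340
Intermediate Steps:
x(k, C) = -10460 (x(k, C) = 15 + 5*(-2095) = 15 - 10475 = -10460)
(x(230, 2187) + 429073)/(f - 4229905) = (-10460 + 429073)/(4114711 - 4229905) = 418613/(-115194) = 418613*(-1/115194) = -418613/115194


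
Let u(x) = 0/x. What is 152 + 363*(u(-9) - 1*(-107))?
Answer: 38993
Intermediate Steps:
u(x) = 0
152 + 363*(u(-9) - 1*(-107)) = 152 + 363*(0 - 1*(-107)) = 152 + 363*(0 + 107) = 152 + 363*107 = 152 + 38841 = 38993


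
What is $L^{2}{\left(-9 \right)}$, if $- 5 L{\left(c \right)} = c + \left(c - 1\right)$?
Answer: $\frac{361}{25} \approx 14.44$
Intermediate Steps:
$L{\left(c \right)} = \frac{1}{5} - \frac{2 c}{5}$ ($L{\left(c \right)} = - \frac{c + \left(c - 1\right)}{5} = - \frac{c + \left(-1 + c\right)}{5} = - \frac{-1 + 2 c}{5} = \frac{1}{5} - \frac{2 c}{5}$)
$L^{2}{\left(-9 \right)} = \left(\frac{1}{5} - - \frac{18}{5}\right)^{2} = \left(\frac{1}{5} + \frac{18}{5}\right)^{2} = \left(\frac{19}{5}\right)^{2} = \frac{361}{25}$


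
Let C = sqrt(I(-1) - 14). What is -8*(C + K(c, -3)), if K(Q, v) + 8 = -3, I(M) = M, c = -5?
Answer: 88 - 8*I*sqrt(15) ≈ 88.0 - 30.984*I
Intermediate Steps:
K(Q, v) = -11 (K(Q, v) = -8 - 3 = -11)
C = I*sqrt(15) (C = sqrt(-1 - 14) = sqrt(-15) = I*sqrt(15) ≈ 3.873*I)
-8*(C + K(c, -3)) = -8*(I*sqrt(15) - 11) = -8*(-11 + I*sqrt(15)) = 88 - 8*I*sqrt(15)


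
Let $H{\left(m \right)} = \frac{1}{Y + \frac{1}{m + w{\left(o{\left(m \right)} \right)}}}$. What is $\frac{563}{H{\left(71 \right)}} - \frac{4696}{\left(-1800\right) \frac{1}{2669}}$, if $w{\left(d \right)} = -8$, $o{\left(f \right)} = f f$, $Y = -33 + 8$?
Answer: $- \frac{3729043}{525} \approx -7102.9$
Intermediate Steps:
$Y = -25$
$o{\left(f \right)} = f^{2}$
$H{\left(m \right)} = \frac{1}{-25 + \frac{1}{-8 + m}}$ ($H{\left(m \right)} = \frac{1}{-25 + \frac{1}{m - 8}} = \frac{1}{-25 + \frac{1}{-8 + m}}$)
$\frac{563}{H{\left(71 \right)}} - \frac{4696}{\left(-1800\right) \frac{1}{2669}} = \frac{563}{\frac{1}{-201 + 25 \cdot 71} \left(8 - 71\right)} - \frac{4696}{\left(-1800\right) \frac{1}{2669}} = \frac{563}{\frac{1}{-201 + 1775} \left(8 - 71\right)} - \frac{4696}{\left(-1800\right) \frac{1}{2669}} = \frac{563}{\frac{1}{1574} \left(-63\right)} - \frac{4696}{- \frac{1800}{2669}} = \frac{563}{\frac{1}{1574} \left(-63\right)} - - \frac{1566703}{225} = \frac{563}{- \frac{63}{1574}} + \frac{1566703}{225} = 563 \left(- \frac{1574}{63}\right) + \frac{1566703}{225} = - \frac{886162}{63} + \frac{1566703}{225} = - \frac{3729043}{525}$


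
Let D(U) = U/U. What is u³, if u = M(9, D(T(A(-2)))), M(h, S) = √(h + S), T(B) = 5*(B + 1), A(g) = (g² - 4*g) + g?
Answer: 10*√10 ≈ 31.623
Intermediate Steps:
A(g) = g² - 3*g
T(B) = 5 + 5*B (T(B) = 5*(1 + B) = 5 + 5*B)
D(U) = 1
M(h, S) = √(S + h)
u = √10 (u = √(1 + 9) = √10 ≈ 3.1623)
u³ = (√10)³ = 10*√10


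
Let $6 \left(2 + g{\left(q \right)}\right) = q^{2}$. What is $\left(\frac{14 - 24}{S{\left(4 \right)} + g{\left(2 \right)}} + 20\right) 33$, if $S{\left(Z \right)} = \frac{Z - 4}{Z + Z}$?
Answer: $\frac{1815}{2} \approx 907.5$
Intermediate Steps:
$g{\left(q \right)} = -2 + \frac{q^{2}}{6}$
$S{\left(Z \right)} = \frac{-4 + Z}{2 Z}$
$\left(\frac{14 - 24}{S{\left(4 \right)} + g{\left(2 \right)}} + 20\right) 33 = \left(\frac{14 - 24}{\frac{-4 + 4}{2 \cdot 4} - \left(2 - \frac{2^{2}}{6}\right)} + 20\right) 33 = \left(- \frac{10}{\frac{1}{2} \cdot \frac{1}{4} \cdot 0 + \left(-2 + \frac{1}{6} \cdot 4\right)} + 20\right) 33 = \left(- \frac{10}{0 + \left(-2 + \frac{2}{3}\right)} + 20\right) 33 = \left(- \frac{10}{0 - \frac{4}{3}} + 20\right) 33 = \left(- \frac{10}{- \frac{4}{3}} + 20\right) 33 = \left(\left(-10\right) \left(- \frac{3}{4}\right) + 20\right) 33 = \left(\frac{15}{2} + 20\right) 33 = \frac{55}{2} \cdot 33 = \frac{1815}{2}$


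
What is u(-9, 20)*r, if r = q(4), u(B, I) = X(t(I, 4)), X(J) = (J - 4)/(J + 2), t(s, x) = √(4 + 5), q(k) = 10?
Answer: -2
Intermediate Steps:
t(s, x) = 3 (t(s, x) = √9 = 3)
X(J) = (-4 + J)/(2 + J)
u(B, I) = -⅕ (u(B, I) = (-4 + 3)/(2 + 3) = -1/5 = (⅕)*(-1) = -⅕)
r = 10
u(-9, 20)*r = -⅕*10 = -2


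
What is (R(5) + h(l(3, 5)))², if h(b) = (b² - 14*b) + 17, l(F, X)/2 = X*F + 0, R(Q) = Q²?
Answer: 272484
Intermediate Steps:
l(F, X) = 2*F*X (l(F, X) = 2*(X*F + 0) = 2*(F*X + 0) = 2*(F*X) = 2*F*X)
h(b) = 17 + b² - 14*b
(R(5) + h(l(3, 5)))² = (5² + (17 + (2*3*5)² - 28*3*5))² = (25 + (17 + 30² - 14*30))² = (25 + (17 + 900 - 420))² = (25 + 497)² = 522² = 272484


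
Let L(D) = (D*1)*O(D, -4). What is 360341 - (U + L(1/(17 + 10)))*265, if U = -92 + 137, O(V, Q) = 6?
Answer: 3135214/9 ≈ 3.4836e+5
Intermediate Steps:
U = 45
L(D) = 6*D (L(D) = (D*1)*6 = D*6 = 6*D)
360341 - (U + L(1/(17 + 10)))*265 = 360341 - (45 + 6/(17 + 10))*265 = 360341 - (45 + 6/27)*265 = 360341 - (45 + 6*(1/27))*265 = 360341 - (45 + 2/9)*265 = 360341 - 407*265/9 = 360341 - 1*107855/9 = 360341 - 107855/9 = 3135214/9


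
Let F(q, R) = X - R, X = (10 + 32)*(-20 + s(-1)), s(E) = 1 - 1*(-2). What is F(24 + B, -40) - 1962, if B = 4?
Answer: -2636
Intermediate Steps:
s(E) = 3 (s(E) = 1 + 2 = 3)
X = -714 (X = (10 + 32)*(-20 + 3) = 42*(-17) = -714)
F(q, R) = -714 - R
F(24 + B, -40) - 1962 = (-714 - 1*(-40)) - 1962 = (-714 + 40) - 1962 = -674 - 1962 = -2636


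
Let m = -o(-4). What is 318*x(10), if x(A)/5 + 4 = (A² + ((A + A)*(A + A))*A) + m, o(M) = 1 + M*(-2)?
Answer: 6498330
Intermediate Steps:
o(M) = 1 - 2*M
m = -9 (m = -(1 - 2*(-4)) = -(1 + 8) = -1*9 = -9)
x(A) = -65 + 5*A² + 20*A³ (x(A) = -20 + 5*((A² + ((A + A)*(A + A))*A) - 9) = -20 + 5*((A² + ((2*A)*(2*A))*A) - 9) = -20 + 5*((A² + (4*A²)*A) - 9) = -20 + 5*((A² + 4*A³) - 9) = -20 + 5*(-9 + A² + 4*A³) = -20 + (-45 + 5*A² + 20*A³) = -65 + 5*A² + 20*A³)
318*x(10) = 318*(-65 + 5*10² + 20*10³) = 318*(-65 + 5*100 + 20*1000) = 318*(-65 + 500 + 20000) = 318*20435 = 6498330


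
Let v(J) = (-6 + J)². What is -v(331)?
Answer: -105625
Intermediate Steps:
-v(331) = -(-6 + 331)² = -1*325² = -1*105625 = -105625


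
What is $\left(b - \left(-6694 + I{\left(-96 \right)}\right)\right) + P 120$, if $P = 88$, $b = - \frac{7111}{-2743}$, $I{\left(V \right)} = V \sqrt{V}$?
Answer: $\frac{3641141}{211} + 384 i \sqrt{6} \approx 17257.0 + 940.6 i$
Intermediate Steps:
$I{\left(V \right)} = V^{\frac{3}{2}}$
$b = \frac{547}{211}$ ($b = \left(-7111\right) \left(- \frac{1}{2743}\right) = \frac{547}{211} \approx 2.5924$)
$\left(b - \left(-6694 + I{\left(-96 \right)}\right)\right) + P 120 = \left(\frac{547}{211} + \left(6694 - \left(-96\right)^{\frac{3}{2}}\right)\right) + 88 \cdot 120 = \left(\frac{547}{211} + \left(6694 - - 384 i \sqrt{6}\right)\right) + 10560 = \left(\frac{547}{211} + \left(6694 + 384 i \sqrt{6}\right)\right) + 10560 = \left(\frac{1412981}{211} + 384 i \sqrt{6}\right) + 10560 = \frac{3641141}{211} + 384 i \sqrt{6}$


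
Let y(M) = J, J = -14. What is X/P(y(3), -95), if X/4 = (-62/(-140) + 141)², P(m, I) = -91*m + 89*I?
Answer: -98029801/8796725 ≈ -11.144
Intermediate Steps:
y(M) = -14
X = 98029801/1225 (X = 4*(-62/(-140) + 141)² = 4*(-62*(-1/140) + 141)² = 4*(31/70 + 141)² = 4*(9901/70)² = 4*(98029801/4900) = 98029801/1225 ≈ 80024.)
X/P(y(3), -95) = 98029801/(1225*(-91*(-14) + 89*(-95))) = 98029801/(1225*(1274 - 8455)) = (98029801/1225)/(-7181) = (98029801/1225)*(-1/7181) = -98029801/8796725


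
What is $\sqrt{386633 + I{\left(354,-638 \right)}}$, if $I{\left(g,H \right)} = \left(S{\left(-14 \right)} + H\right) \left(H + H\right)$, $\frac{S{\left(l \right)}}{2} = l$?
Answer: $\sqrt{1236449} \approx 1112.0$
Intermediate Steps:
$S{\left(l \right)} = 2 l$
$I{\left(g,H \right)} = 2 H \left(-28 + H\right)$ ($I{\left(g,H \right)} = \left(2 \left(-14\right) + H\right) \left(H + H\right) = \left(-28 + H\right) 2 H = 2 H \left(-28 + H\right)$)
$\sqrt{386633 + I{\left(354,-638 \right)}} = \sqrt{386633 + 2 \left(-638\right) \left(-28 - 638\right)} = \sqrt{386633 + 2 \left(-638\right) \left(-666\right)} = \sqrt{386633 + 849816} = \sqrt{1236449}$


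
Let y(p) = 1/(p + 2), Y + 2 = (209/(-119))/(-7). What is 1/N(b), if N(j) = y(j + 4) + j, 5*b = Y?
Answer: -98014945/16940356 ≈ -5.7859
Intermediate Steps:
Y = -1457/833 (Y = -2 + (209/(-119))/(-7) = -2 + (209*(-1/119))*(-⅐) = -2 - 209/119*(-⅐) = -2 + 209/833 = -1457/833 ≈ -1.7491)
y(p) = 1/(2 + p)
b = -1457/4165 (b = (⅕)*(-1457/833) = -1457/4165 ≈ -0.34982)
N(j) = j + 1/(6 + j) (N(j) = 1/(2 + (j + 4)) + j = 1/(2 + (4 + j)) + j = 1/(6 + j) + j = j + 1/(6 + j))
1/N(b) = 1/((1 - 1457*(6 - 1457/4165)/4165)/(6 - 1457/4165)) = 1/((1 - 1457/4165*23533/4165)/(23533/4165)) = 1/(4165*(1 - 34287581/17347225)/23533) = 1/((4165/23533)*(-16940356/17347225)) = 1/(-16940356/98014945) = -98014945/16940356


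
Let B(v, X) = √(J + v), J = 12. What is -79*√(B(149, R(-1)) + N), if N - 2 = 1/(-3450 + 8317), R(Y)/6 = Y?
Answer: -79*√(47380245 + 23687689*√161)/4867 ≈ -302.77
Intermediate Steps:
R(Y) = 6*Y
B(v, X) = √(12 + v)
N = 9735/4867 (N = 2 + 1/(-3450 + 8317) = 2 + 1/4867 = 9735/4867 ≈ 2.0002)
-79*√(B(149, R(-1)) + N) = -79*√(√(12 + 149) + 9735/4867) = -79*√(√161 + 9735/4867) = -79*√(9735/4867 + √161)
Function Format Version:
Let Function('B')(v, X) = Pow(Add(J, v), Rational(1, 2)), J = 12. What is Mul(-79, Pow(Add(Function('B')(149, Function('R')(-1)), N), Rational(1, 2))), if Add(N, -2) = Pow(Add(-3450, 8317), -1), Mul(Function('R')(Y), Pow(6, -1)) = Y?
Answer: Mul(Rational(-79, 4867), Pow(Add(47380245, Mul(23687689, Pow(161, Rational(1, 2)))), Rational(1, 2))) ≈ -302.77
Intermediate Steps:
Function('R')(Y) = Mul(6, Y)
Function('B')(v, X) = Pow(Add(12, v), Rational(1, 2))
N = Rational(9735, 4867) (N = Add(2, Pow(Add(-3450, 8317), -1)) = Add(2, Pow(4867, -1)) = Add(2, Rational(1, 4867)) = Rational(9735, 4867) ≈ 2.0002)
Mul(-79, Pow(Add(Function('B')(149, Function('R')(-1)), N), Rational(1, 2))) = Mul(-79, Pow(Add(Pow(Add(12, 149), Rational(1, 2)), Rational(9735, 4867)), Rational(1, 2))) = Mul(-79, Pow(Add(Pow(161, Rational(1, 2)), Rational(9735, 4867)), Rational(1, 2))) = Mul(-79, Pow(Add(Rational(9735, 4867), Pow(161, Rational(1, 2))), Rational(1, 2)))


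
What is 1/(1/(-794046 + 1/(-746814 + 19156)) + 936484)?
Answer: 577793924269/541094765374402538 ≈ 1.0678e-6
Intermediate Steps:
1/(1/(-794046 + 1/(-746814 + 19156)) + 936484) = 1/(1/(-794046 + 1/(-727658)) + 936484) = 1/(1/(-794046 - 1/727658) + 936484) = 1/(1/(-577793924269/727658) + 936484) = 1/(-727658/577793924269 + 936484) = 1/(541094765374402538/577793924269) = 577793924269/541094765374402538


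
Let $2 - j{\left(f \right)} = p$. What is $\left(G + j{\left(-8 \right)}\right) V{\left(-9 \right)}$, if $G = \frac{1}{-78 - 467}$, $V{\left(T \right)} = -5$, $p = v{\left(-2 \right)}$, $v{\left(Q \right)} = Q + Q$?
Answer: $- \frac{3269}{109} \approx -29.991$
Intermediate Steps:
$v{\left(Q \right)} = 2 Q$
$p = -4$ ($p = 2 \left(-2\right) = -4$)
$G = - \frac{1}{545}$ ($G = \frac{1}{-545} = - \frac{1}{545} \approx -0.0018349$)
$j{\left(f \right)} = 6$ ($j{\left(f \right)} = 2 - -4 = 2 + 4 = 6$)
$\left(G + j{\left(-8 \right)}\right) V{\left(-9 \right)} = \left(- \frac{1}{545} + 6\right) \left(-5\right) = \frac{3269}{545} \left(-5\right) = - \frac{3269}{109}$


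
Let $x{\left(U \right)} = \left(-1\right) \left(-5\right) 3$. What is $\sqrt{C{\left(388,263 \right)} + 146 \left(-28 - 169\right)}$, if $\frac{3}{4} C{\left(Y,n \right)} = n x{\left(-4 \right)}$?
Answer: $i \sqrt{23502} \approx 153.3 i$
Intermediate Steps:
$x{\left(U \right)} = 15$ ($x{\left(U \right)} = 5 \cdot 3 = 15$)
$C{\left(Y,n \right)} = 20 n$ ($C{\left(Y,n \right)} = \frac{4 n 15}{3} = \frac{4 \cdot 15 n}{3} = 20 n$)
$\sqrt{C{\left(388,263 \right)} + 146 \left(-28 - 169\right)} = \sqrt{20 \cdot 263 + 146 \left(-28 - 169\right)} = \sqrt{5260 + 146 \left(-197\right)} = \sqrt{5260 - 28762} = \sqrt{-23502} = i \sqrt{23502}$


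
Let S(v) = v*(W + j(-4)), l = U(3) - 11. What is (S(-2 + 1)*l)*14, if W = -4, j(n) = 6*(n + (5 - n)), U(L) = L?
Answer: 2912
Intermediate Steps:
l = -8 (l = 3 - 11 = -8)
j(n) = 30 (j(n) = 6*5 = 30)
S(v) = 26*v (S(v) = v*(-4 + 30) = v*26 = 26*v)
(S(-2 + 1)*l)*14 = ((26*(-2 + 1))*(-8))*14 = ((26*(-1))*(-8))*14 = -26*(-8)*14 = 208*14 = 2912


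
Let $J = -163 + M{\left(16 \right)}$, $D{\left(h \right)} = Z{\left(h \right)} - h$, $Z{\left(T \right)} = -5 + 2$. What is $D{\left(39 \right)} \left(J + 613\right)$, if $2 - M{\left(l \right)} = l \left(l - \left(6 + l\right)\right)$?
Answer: $-23016$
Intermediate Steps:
$Z{\left(T \right)} = -3$
$M{\left(l \right)} = 2 + 6 l$ ($M{\left(l \right)} = 2 - l \left(l - \left(6 + l\right)\right) = 2 - l \left(-6\right) = 2 - - 6 l = 2 + 6 l$)
$D{\left(h \right)} = -3 - h$
$J = -65$ ($J = -163 + \left(2 + 6 \cdot 16\right) = -163 + \left(2 + 96\right) = -163 + 98 = -65$)
$D{\left(39 \right)} \left(J + 613\right) = \left(-3 - 39\right) \left(-65 + 613\right) = \left(-3 - 39\right) 548 = \left(-42\right) 548 = -23016$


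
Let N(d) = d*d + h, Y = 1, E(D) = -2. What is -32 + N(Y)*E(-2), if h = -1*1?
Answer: -32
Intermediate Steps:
h = -1
N(d) = -1 + d**2 (N(d) = d*d - 1 = d**2 - 1 = -1 + d**2)
-32 + N(Y)*E(-2) = -32 + (-1 + 1**2)*(-2) = -32 + (-1 + 1)*(-2) = -32 + 0*(-2) = -32 + 0 = -32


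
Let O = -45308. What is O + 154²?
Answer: -21592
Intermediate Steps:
O + 154² = -45308 + 154² = -45308 + 23716 = -21592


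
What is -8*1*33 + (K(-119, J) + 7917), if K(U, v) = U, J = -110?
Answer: 7534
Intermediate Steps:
-8*1*33 + (K(-119, J) + 7917) = -8*1*33 + (-119 + 7917) = -8*33 + 7798 = -264 + 7798 = 7534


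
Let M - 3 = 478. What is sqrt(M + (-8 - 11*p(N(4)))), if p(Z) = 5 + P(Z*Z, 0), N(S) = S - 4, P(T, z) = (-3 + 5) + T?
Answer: 6*sqrt(11) ≈ 19.900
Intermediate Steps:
P(T, z) = 2 + T
M = 481 (M = 3 + 478 = 481)
N(S) = -4 + S
p(Z) = 7 + Z**2 (p(Z) = 5 + (2 + Z*Z) = 5 + (2 + Z**2) = 7 + Z**2)
sqrt(M + (-8 - 11*p(N(4)))) = sqrt(481 + (-8 - 11*(7 + (-4 + 4)**2))) = sqrt(481 + (-8 - 11*(7 + 0**2))) = sqrt(481 + (-8 - 11*(7 + 0))) = sqrt(481 + (-8 - 11*7)) = sqrt(481 + (-8 - 77)) = sqrt(481 - 85) = sqrt(396) = 6*sqrt(11)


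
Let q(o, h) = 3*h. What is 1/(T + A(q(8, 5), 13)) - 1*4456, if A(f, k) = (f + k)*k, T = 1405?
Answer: -7882663/1769 ≈ -4456.0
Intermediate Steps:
A(f, k) = k*(f + k)
1/(T + A(q(8, 5), 13)) - 1*4456 = 1/(1405 + 13*(3*5 + 13)) - 1*4456 = 1/(1405 + 13*(15 + 13)) - 4456 = 1/(1405 + 13*28) - 4456 = 1/(1405 + 364) - 4456 = 1/1769 - 4456 = -7882663/1769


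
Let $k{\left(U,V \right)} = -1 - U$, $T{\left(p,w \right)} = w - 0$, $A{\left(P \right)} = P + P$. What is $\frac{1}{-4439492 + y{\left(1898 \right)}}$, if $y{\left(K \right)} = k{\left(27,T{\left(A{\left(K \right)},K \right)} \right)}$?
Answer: $- \frac{1}{4439520} \approx -2.2525 \cdot 10^{-7}$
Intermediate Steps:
$A{\left(P \right)} = 2 P$
$T{\left(p,w \right)} = w$ ($T{\left(p,w \right)} = w + 0 = w$)
$y{\left(K \right)} = -28$ ($y{\left(K \right)} = -1 - 27 = -28$)
$\frac{1}{-4439492 + y{\left(1898 \right)}} = \frac{1}{-4439492 - 28} = \frac{1}{-4439520} = - \frac{1}{4439520}$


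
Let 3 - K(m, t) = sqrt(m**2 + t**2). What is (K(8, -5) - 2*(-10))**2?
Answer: (23 - sqrt(89))**2 ≈ 184.04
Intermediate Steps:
K(m, t) = 3 - sqrt(m**2 + t**2)
(K(8, -5) - 2*(-10))**2 = ((3 - sqrt(8**2 + (-5)**2)) - 2*(-10))**2 = ((3 - sqrt(64 + 25)) + 20)**2 = ((3 - sqrt(89)) + 20)**2 = (23 - sqrt(89))**2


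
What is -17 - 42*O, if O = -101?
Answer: 4225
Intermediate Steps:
-17 - 42*O = -17 - 42*(-101) = -17 + 4242 = 4225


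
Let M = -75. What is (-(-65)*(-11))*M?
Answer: 53625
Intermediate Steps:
(-(-65)*(-11))*M = -(-65)*(-11)*(-75) = -13*55*(-75) = -715*(-75) = 53625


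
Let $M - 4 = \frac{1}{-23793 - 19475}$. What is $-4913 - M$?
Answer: $- \frac{212748755}{43268} \approx -4917.0$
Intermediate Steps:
$M = \frac{173071}{43268}$ ($M = 4 + \frac{1}{-23793 - 19475} = 4 + \frac{1}{-43268} = 4 - \frac{1}{43268} = \frac{173071}{43268} \approx 4.0$)
$-4913 - M = -4913 - \frac{173071}{43268} = - \frac{212748755}{43268}$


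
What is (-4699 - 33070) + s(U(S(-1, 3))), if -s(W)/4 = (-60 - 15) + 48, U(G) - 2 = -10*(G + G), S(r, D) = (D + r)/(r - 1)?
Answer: -37661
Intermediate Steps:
S(r, D) = (D + r)/(-1 + r)
U(G) = 2 - 20*G (U(G) = 2 - 10*(G + G) = 2 - 20*G)
s(W) = 108 (s(W) = -4*((-60 - 15) + 48) = -4*(-75 + 48) = -4*(-27) = 108)
(-4699 - 33070) + s(U(S(-1, 3))) = (-4699 - 33070) + 108 = -37769 + 108 = -37661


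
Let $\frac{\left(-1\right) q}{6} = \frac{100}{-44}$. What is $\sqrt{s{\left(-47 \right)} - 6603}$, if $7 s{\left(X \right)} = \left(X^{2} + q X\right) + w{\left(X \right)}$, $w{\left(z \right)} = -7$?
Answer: $\frac{i \sqrt{37826943}}{77} \approx 79.875 i$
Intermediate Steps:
$q = \frac{150}{11}$ ($q = - 6 \frac{100}{-44} = - 6 \cdot 100 \left(- \frac{1}{44}\right) = \left(-6\right) \left(- \frac{25}{11}\right) = \frac{150}{11} \approx 13.636$)
$s{\left(X \right)} = -1 + \frac{X^{2}}{7} + \frac{150 X}{77}$ ($s{\left(X \right)} = \frac{\left(X^{2} + \frac{150 X}{11}\right) - 7}{7} = \frac{-7 + X^{2} + \frac{150 X}{11}}{7} = -1 + \frac{X^{2}}{7} + \frac{150 X}{77}$)
$\sqrt{s{\left(-47 \right)} - 6603} = \sqrt{\left(-1 + \frac{\left(-47\right)^{2}}{7} + \frac{150}{77} \left(-47\right)\right) - 6603} = \sqrt{\left(-1 + \frac{1}{7} \cdot 2209 - \frac{7050}{77}\right) - 6603} = \sqrt{\left(-1 + \frac{2209}{7} - \frac{7050}{77}\right) - 6603} = \sqrt{\frac{17172}{77} - 6603} = \sqrt{- \frac{491259}{77}} = \frac{i \sqrt{37826943}}{77}$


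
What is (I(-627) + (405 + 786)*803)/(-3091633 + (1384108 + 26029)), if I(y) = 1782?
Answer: -958155/1681496 ≈ -0.56982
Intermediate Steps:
(I(-627) + (405 + 786)*803)/(-3091633 + (1384108 + 26029)) = (1782 + (405 + 786)*803)/(-3091633 + (1384108 + 26029)) = (1782 + 1191*803)/(-3091633 + 1410137) = (1782 + 956373)/(-1681496) = 958155*(-1/1681496) = -958155/1681496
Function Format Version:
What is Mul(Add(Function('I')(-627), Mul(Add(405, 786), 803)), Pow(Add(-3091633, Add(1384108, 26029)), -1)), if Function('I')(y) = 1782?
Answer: Rational(-958155, 1681496) ≈ -0.56982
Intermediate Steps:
Mul(Add(Function('I')(-627), Mul(Add(405, 786), 803)), Pow(Add(-3091633, Add(1384108, 26029)), -1)) = Mul(Add(1782, Mul(Add(405, 786), 803)), Pow(Add(-3091633, Add(1384108, 26029)), -1)) = Mul(Add(1782, Mul(1191, 803)), Pow(Add(-3091633, 1410137), -1)) = Mul(Add(1782, 956373), Pow(-1681496, -1)) = Mul(958155, Rational(-1, 1681496)) = Rational(-958155, 1681496)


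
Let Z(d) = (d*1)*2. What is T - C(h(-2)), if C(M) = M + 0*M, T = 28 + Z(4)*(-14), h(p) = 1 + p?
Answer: -83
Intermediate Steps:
Z(d) = 2*d (Z(d) = d*2 = 2*d)
T = -84 (T = 28 + (2*4)*(-14) = 28 + 8*(-14) = 28 - 112 = -84)
C(M) = M (C(M) = M + 0 = M)
T - C(h(-2)) = -84 - (1 - 2) = -84 - 1*(-1) = -84 + 1 = -83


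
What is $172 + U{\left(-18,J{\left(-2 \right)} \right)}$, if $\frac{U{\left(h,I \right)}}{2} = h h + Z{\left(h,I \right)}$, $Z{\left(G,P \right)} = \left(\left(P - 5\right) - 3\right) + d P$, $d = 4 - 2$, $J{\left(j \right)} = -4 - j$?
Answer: $792$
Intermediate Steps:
$d = 2$
$Z{\left(G,P \right)} = -8 + 3 P$ ($Z{\left(G,P \right)} = \left(\left(P - 5\right) - 3\right) + 2 P = \left(\left(-5 + P\right) - 3\right) + 2 P = \left(-8 + P\right) + 2 P = -8 + 3 P$)
$U{\left(h,I \right)} = -16 + 2 h^{2} + 6 I$ ($U{\left(h,I \right)} = 2 \left(h h + \left(-8 + 3 I\right)\right) = 2 \left(h^{2} + \left(-8 + 3 I\right)\right) = 2 \left(-8 + h^{2} + 3 I\right) = -16 + 2 h^{2} + 6 I$)
$172 + U{\left(-18,J{\left(-2 \right)} \right)} = 172 + \left(-16 + 2 \left(-18\right)^{2} + 6 \left(-4 - -2\right)\right) = 172 + \left(-16 + 2 \cdot 324 + 6 \left(-4 + 2\right)\right) = 172 + \left(-16 + 648 + 6 \left(-2\right)\right) = 172 - -620 = 172 + 620 = 792$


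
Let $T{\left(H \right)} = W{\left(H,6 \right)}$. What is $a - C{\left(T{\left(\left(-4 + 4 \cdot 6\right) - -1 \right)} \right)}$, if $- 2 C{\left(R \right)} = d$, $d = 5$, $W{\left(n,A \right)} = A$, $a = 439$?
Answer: $\frac{883}{2} \approx 441.5$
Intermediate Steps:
$T{\left(H \right)} = 6$
$C{\left(R \right)} = - \frac{5}{2}$ ($C{\left(R \right)} = \left(- \frac{1}{2}\right) 5 = - \frac{5}{2}$)
$a - C{\left(T{\left(\left(-4 + 4 \cdot 6\right) - -1 \right)} \right)} = 439 - - \frac{5}{2} = 439 + \frac{5}{2} = \frac{883}{2}$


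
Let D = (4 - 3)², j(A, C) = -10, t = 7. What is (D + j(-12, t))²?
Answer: 81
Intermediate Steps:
D = 1 (D = 1² = 1)
(D + j(-12, t))² = (1 - 10)² = (-9)² = 81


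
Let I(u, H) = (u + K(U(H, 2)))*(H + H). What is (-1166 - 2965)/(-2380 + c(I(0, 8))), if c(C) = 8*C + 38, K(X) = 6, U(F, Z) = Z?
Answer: 4131/1574 ≈ 2.6245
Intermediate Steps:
I(u, H) = 2*H*(6 + u) (I(u, H) = (u + 6)*(H + H) = (6 + u)*(2*H) = 2*H*(6 + u))
c(C) = 38 + 8*C
(-1166 - 2965)/(-2380 + c(I(0, 8))) = (-1166 - 2965)/(-2380 + (38 + 8*(2*8*(6 + 0)))) = -4131/(-2380 + (38 + 8*(2*8*6))) = -4131/(-2380 + (38 + 8*96)) = -4131/(-2380 + (38 + 768)) = -4131/(-2380 + 806) = -4131/(-1574) = -4131*(-1/1574) = 4131/1574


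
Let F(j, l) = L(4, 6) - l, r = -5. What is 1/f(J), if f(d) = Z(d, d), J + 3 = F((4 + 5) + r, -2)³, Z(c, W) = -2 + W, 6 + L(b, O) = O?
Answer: ⅓ ≈ 0.33333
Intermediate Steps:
L(b, O) = -6 + O
F(j, l) = -l (F(j, l) = (-6 + 6) - l = 0 - l = -l)
J = 5 (J = -3 + (-1*(-2))³ = -3 + 2³ = -3 + 8 = 5)
f(d) = -2 + d
1/f(J) = 1/(-2 + 5) = 1/3 = ⅓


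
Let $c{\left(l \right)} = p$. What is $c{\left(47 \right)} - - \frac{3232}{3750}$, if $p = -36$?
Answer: $- \frac{65884}{1875} \approx -35.138$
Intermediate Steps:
$c{\left(l \right)} = -36$
$c{\left(47 \right)} - - \frac{3232}{3750} = -36 - - \frac{3232}{3750} = -36 - \left(-3232\right) \frac{1}{3750} = -36 - - \frac{1616}{1875} = -36 + \frac{1616}{1875} = - \frac{65884}{1875}$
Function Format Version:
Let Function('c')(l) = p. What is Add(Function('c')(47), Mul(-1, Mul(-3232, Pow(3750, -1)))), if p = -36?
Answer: Rational(-65884, 1875) ≈ -35.138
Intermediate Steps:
Function('c')(l) = -36
Add(Function('c')(47), Mul(-1, Mul(-3232, Pow(3750, -1)))) = Add(-36, Mul(-1, Mul(-3232, Pow(3750, -1)))) = Add(-36, Mul(-1, Mul(-3232, Rational(1, 3750)))) = Add(-36, Mul(-1, Rational(-1616, 1875))) = Add(-36, Rational(1616, 1875)) = Rational(-65884, 1875)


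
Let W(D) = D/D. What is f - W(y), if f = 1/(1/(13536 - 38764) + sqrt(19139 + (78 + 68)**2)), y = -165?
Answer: -25747664987491/25747665012719 + 1909355952*sqrt(4495)/25747665012719 ≈ -0.99503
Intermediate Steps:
W(D) = 1
f = 1/(-1/25228 + 3*sqrt(4495)) (f = 1/(1/(-25228) + sqrt(19139 + 146**2)) = 1/(-1/25228 + sqrt(19139 + 21316)) = 1/(-1/25228 + sqrt(40455)) = 1/(-1/25228 + 3*sqrt(4495)) ≈ 0.0049718)
f - W(y) = (25228/25747665012719 + 1909355952*sqrt(4495)/25747665012719) - 1*1 = (25228/25747665012719 + 1909355952*sqrt(4495)/25747665012719) - 1 = -25747664987491/25747665012719 + 1909355952*sqrt(4495)/25747665012719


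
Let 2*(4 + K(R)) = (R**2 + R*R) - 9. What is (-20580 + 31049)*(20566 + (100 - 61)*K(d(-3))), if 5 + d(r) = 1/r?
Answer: 1340691547/6 ≈ 2.2345e+8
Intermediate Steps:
d(r) = -5 + 1/r
K(R) = -17/2 + R**2 (K(R) = -4 + ((R**2 + R*R) - 9)/2 = -4 + ((R**2 + R**2) - 9)/2 = -4 + (2*R**2 - 9)/2 = -4 + (-9 + 2*R**2)/2 = -4 + (-9/2 + R**2) = -17/2 + R**2)
(-20580 + 31049)*(20566 + (100 - 61)*K(d(-3))) = (-20580 + 31049)*(20566 + (100 - 61)*(-17/2 + (-5 + 1/(-3))**2)) = 10469*(20566 + 39*(-17/2 + (-5 - 1/3)**2)) = 10469*(20566 + 39*(-17/2 + (-16/3)**2)) = 10469*(20566 + 39*(-17/2 + 256/9)) = 10469*(20566 + 39*(359/18)) = 10469*(20566 + 4667/6) = 10469*(128063/6) = 1340691547/6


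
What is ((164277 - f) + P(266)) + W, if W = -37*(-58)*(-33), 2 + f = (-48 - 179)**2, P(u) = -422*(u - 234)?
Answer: 28428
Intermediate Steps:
P(u) = 98748 - 422*u (P(u) = -422*(-234 + u) = 98748 - 422*u)
f = 51527 (f = -2 + (-48 - 179)**2 = -2 + (-227)**2 = -2 + 51529 = 51527)
W = -70818 (W = 2146*(-33) = -70818)
((164277 - f) + P(266)) + W = ((164277 - 1*51527) + (98748 - 422*266)) - 70818 = ((164277 - 51527) + (98748 - 112252)) - 70818 = (112750 - 13504) - 70818 = 99246 - 70818 = 28428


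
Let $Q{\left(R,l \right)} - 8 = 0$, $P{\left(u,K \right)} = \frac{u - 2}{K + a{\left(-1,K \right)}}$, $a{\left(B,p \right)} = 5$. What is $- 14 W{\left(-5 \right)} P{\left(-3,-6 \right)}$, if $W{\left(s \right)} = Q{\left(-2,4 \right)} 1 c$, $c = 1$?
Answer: $-560$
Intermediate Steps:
$P{\left(u,K \right)} = \frac{-2 + u}{5 + K}$ ($P{\left(u,K \right)} = \frac{u - 2}{K + 5} = \frac{-2 + u}{5 + K}$)
$Q{\left(R,l \right)} = 8$ ($Q{\left(R,l \right)} = 8 + 0 = 8$)
$W{\left(s \right)} = 8$ ($W{\left(s \right)} = 8 \cdot 1 \cdot 1 = 8 \cdot 1 = 8$)
$- 14 W{\left(-5 \right)} P{\left(-3,-6 \right)} = \left(-14\right) 8 \frac{-2 - 3}{5 - 6} = - 112 \frac{1}{-1} \left(-5\right) = - 112 \left(\left(-1\right) \left(-5\right)\right) = \left(-112\right) 5 = -560$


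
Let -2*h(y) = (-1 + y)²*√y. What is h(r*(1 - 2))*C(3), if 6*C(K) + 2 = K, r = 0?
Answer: 0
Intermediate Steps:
C(K) = -⅓ + K/6
h(y) = -√y*(-1 + y)²/2 (h(y) = -(-1 + y)²*√y/2 = -√y*(-1 + y)²/2)
h(r*(1 - 2))*C(3) = (-√(0*(1 - 2))*(-1 + 0*(1 - 2))²/2)*(-⅓ + (⅙)*3) = (-√(0*(-1))*(-1 + 0*(-1))²/2)*(-⅓ + ½) = -√0*(-1 + 0)²/2*(⅙) = -½*0*(-1)²*(⅙) = -½*0*1*(⅙) = 0*(⅙) = 0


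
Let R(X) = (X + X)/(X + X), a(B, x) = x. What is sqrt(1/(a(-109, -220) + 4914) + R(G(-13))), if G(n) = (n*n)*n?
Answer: sqrt(22038330)/4694 ≈ 1.0001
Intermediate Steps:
G(n) = n**3 (G(n) = n**2*n = n**3)
R(X) = 1 (R(X) = (2*X)/((2*X)) = (2*X)*(1/(2*X)) = 1)
sqrt(1/(a(-109, -220) + 4914) + R(G(-13))) = sqrt(1/(-220 + 4914) + 1) = sqrt(1/4694 + 1) = sqrt(4695/4694) = sqrt(22038330)/4694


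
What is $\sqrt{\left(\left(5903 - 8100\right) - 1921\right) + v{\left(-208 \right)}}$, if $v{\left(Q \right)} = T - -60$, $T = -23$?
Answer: $i \sqrt{4081} \approx 63.883 i$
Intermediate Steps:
$v{\left(Q \right)} = 37$ ($v{\left(Q \right)} = -23 - -60 = -23 + 60 = 37$)
$\sqrt{\left(\left(5903 - 8100\right) - 1921\right) + v{\left(-208 \right)}} = \sqrt{\left(\left(5903 - 8100\right) - 1921\right) + 37} = \sqrt{\left(-2197 - 1921\right) + 37} = \sqrt{-4118 + 37} = \sqrt{-4081} = i \sqrt{4081}$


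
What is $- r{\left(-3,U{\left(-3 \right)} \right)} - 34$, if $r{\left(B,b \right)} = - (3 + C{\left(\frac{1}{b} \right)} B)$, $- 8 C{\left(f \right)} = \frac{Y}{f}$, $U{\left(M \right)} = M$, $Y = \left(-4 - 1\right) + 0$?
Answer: $- \frac{203}{8} \approx -25.375$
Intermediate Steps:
$Y = -5$ ($Y = -5 + 0 = -5$)
$C{\left(f \right)} = \frac{5}{8 f}$ ($C{\left(f \right)} = - \frac{\left(-5\right) \frac{1}{f}}{8} = \frac{5}{8 f}$)
$r{\left(B,b \right)} = -3 - \frac{5 B b}{8}$ ($r{\left(B,b \right)} = - (3 + \frac{5}{8 \frac{1}{b}} B) = - (3 + \frac{5 b}{8} B) = - (3 + \frac{5 B b}{8}) = -3 - \frac{5 B b}{8}$)
$- r{\left(-3,U{\left(-3 \right)} \right)} - 34 = - (-3 - \left(- \frac{15}{8}\right) \left(-3\right)) - 34 = - (-3 - \frac{45}{8}) - 34 = \left(-1\right) \left(- \frac{69}{8}\right) - 34 = \frac{69}{8} - 34 = - \frac{203}{8}$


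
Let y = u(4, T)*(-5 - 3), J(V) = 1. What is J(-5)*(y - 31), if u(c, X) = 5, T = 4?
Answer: -71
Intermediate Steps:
y = -40 (y = 5*(-5 - 3) = 5*(-8) = -40)
J(-5)*(y - 31) = 1*(-40 - 31) = 1*(-71) = -71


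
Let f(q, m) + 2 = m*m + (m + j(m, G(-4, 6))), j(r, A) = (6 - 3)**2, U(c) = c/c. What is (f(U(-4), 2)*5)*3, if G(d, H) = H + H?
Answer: 195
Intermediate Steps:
G(d, H) = 2*H
U(c) = 1
j(r, A) = 9 (j(r, A) = 3**2 = 9)
f(q, m) = 7 + m + m**2 (f(q, m) = -2 + (m*m + (m + 9)) = -2 + (m**2 + (9 + m)) = -2 + (9 + m + m**2) = 7 + m + m**2)
(f(U(-4), 2)*5)*3 = ((7 + 2 + 2**2)*5)*3 = ((7 + 2 + 4)*5)*3 = (13*5)*3 = 65*3 = 195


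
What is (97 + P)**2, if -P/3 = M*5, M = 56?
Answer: 552049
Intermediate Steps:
P = -840 (P = -168*5 = -3*280 = -840)
(97 + P)**2 = (97 - 840)**2 = (-743)**2 = 552049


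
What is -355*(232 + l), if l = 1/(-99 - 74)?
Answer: -14247925/173 ≈ -82358.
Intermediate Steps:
l = -1/173 (l = 1/(-173) = -1/173 ≈ -0.0057803)
-355*(232 + l) = -355*(232 - 1/173) = -355*40135/173 = -14247925/173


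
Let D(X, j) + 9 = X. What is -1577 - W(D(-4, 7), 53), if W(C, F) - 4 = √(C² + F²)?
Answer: -1581 - √2978 ≈ -1635.6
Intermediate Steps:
D(X, j) = -9 + X
W(C, F) = 4 + √(C² + F²)
-1577 - W(D(-4, 7), 53) = -1577 - (4 + √((-9 - 4)² + 53²)) = -1577 - (4 + √((-13)² + 2809)) = -1577 - (4 + √(169 + 2809)) = -1577 - (4 + √2978) = -1577 + (-4 - √2978) = -1581 - √2978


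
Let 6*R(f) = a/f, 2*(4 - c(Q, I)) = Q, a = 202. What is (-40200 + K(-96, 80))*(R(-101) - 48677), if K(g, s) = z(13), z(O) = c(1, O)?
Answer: 5869975288/3 ≈ 1.9567e+9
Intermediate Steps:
c(Q, I) = 4 - Q/2
R(f) = 101/(3*f) (R(f) = (202/f)/6 = 101/(3*f))
z(O) = 7/2 (z(O) = 4 - ½*1 = 4 - ½ = 7/2)
K(g, s) = 7/2
(-40200 + K(-96, 80))*(R(-101) - 48677) = (-40200 + 7/2)*((101/3)/(-101) - 48677) = -80393*((101/3)*(-1/101) - 48677)/2 = -80393*(-⅓ - 48677)/2 = -80393/2*(-146032/3) = 5869975288/3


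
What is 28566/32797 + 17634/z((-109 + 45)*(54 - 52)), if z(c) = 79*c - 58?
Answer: -47971013/55590915 ≈ -0.86293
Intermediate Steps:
z(c) = -58 + 79*c
28566/32797 + 17634/z((-109 + 45)*(54 - 52)) = 28566/32797 + 17634/(-58 + 79*((-109 + 45)*(54 - 52))) = 28566*(1/32797) + 17634/(-58 + 79*(-64*2)) = 28566/32797 + 17634/(-58 + 79*(-128)) = 28566/32797 + 17634/(-58 - 10112) = 28566/32797 + 17634/(-10170) = 28566/32797 + 17634*(-1/10170) = 28566/32797 - 2939/1695 = -47971013/55590915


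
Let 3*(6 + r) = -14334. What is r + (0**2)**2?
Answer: -4784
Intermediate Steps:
r = -4784 (r = -6 + (1/3)*(-14334) = -6 - 4778 = -4784)
r + (0**2)**2 = -4784 + (0**2)**2 = -4784 + 0**2 = -4784 + 0 = -4784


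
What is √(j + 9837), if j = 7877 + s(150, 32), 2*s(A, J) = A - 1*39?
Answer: √71078/2 ≈ 133.30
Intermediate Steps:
s(A, J) = -39/2 + A/2 (s(A, J) = (A - 1*39)/2 = (A - 39)/2 = (-39 + A)/2 = -39/2 + A/2)
j = 15865/2 (j = 7877 + (-39/2 + (½)*150) = 7877 + (-39/2 + 75) = 7877 + 111/2 = 15865/2 ≈ 7932.5)
√(j + 9837) = √(15865/2 + 9837) = √(35539/2) = √71078/2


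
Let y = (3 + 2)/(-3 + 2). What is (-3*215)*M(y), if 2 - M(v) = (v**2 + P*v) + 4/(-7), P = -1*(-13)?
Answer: -192210/7 ≈ -27459.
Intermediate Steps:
P = 13
y = -5 (y = 5/(-1) = 5*(-1) = -5)
M(v) = 18/7 - v**2 - 13*v (M(v) = 2 - ((v**2 + 13*v) + 4/(-7)) = 2 - ((v**2 + 13*v) + 4*(-1/7)) = 2 - ((v**2 + 13*v) - 4/7) = 2 - (-4/7 + v**2 + 13*v) = 2 + (4/7 - v**2 - 13*v) = 18/7 - v**2 - 13*v)
(-3*215)*M(y) = (-3*215)*(18/7 - 1*(-5)**2 - 13*(-5)) = -645*(18/7 - 1*25 + 65) = -645*(18/7 - 25 + 65) = -645*298/7 = -192210/7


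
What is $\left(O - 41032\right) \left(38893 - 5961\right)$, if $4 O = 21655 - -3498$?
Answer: $-1144181175$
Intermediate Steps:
$O = \frac{25153}{4}$ ($O = \frac{21655 - -3498}{4} = \frac{21655 + 3498}{4} = \frac{1}{4} \cdot 25153 = \frac{25153}{4} \approx 6288.3$)
$\left(O - 41032\right) \left(38893 - 5961\right) = \left(\frac{25153}{4} - 41032\right) \left(38893 - 5961\right) = - \frac{138975 \left(38893 - 5961\right)}{4} = \left(- \frac{138975}{4}\right) 32932 = -1144181175$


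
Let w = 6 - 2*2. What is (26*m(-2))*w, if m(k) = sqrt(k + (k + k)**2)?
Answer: 52*sqrt(14) ≈ 194.57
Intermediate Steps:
w = 2 (w = 6 - 4 = 2)
m(k) = sqrt(k + 4*k**2) (m(k) = sqrt(k + (2*k)**2) = sqrt(k + 4*k**2))
(26*m(-2))*w = (26*sqrt(-2*(1 + 4*(-2))))*2 = (26*sqrt(-2*(1 - 8)))*2 = (26*sqrt(-2*(-7)))*2 = (26*sqrt(14))*2 = 52*sqrt(14)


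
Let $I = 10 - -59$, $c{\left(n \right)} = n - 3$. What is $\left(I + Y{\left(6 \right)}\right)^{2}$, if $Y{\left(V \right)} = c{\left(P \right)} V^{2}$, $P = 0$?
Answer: $1521$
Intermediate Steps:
$c{\left(n \right)} = -3 + n$ ($c{\left(n \right)} = n - 3 = -3 + n$)
$I = 69$ ($I = 10 + 59 = 69$)
$Y{\left(V \right)} = - 3 V^{2}$ ($Y{\left(V \right)} = \left(-3 + 0\right) V^{2} = - 3 V^{2}$)
$\left(I + Y{\left(6 \right)}\right)^{2} = \left(69 - 3 \cdot 6^{2}\right)^{2} = \left(69 - 108\right)^{2} = \left(-39\right)^{2} = 1521$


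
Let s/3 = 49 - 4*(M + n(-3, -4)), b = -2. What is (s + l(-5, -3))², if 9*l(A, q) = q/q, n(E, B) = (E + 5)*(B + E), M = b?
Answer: 9314704/81 ≈ 1.1500e+5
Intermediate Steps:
M = -2
n(E, B) = (5 + E)*(B + E)
l(A, q) = ⅑ (l(A, q) = (q/q)/9 = (⅑)*1 = ⅑)
s = 339 (s = 3*(49 - 4*(-2 + ((-3)² + 5*(-4) + 5*(-3) - 4*(-3)))) = 3*(49 - 4*(-2 + (9 - 20 - 15 + 12))) = 3*(49 - 4*(-2 - 14)) = 3*(49 - 4*(-16)) = 3*(49 - 1*(-64)) = 3*(49 + 64) = 3*113 = 339)
(s + l(-5, -3))² = (339 + ⅑)² = (3052/9)² = 9314704/81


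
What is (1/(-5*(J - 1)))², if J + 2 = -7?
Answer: 1/2500 ≈ 0.00040000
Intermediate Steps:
J = -9 (J = -2 - 7 = -9)
(1/(-5*(J - 1)))² = (1/(-5*(-9 - 1)))² = (1/(-5*(-10)))² = (1/50)² = 1/2500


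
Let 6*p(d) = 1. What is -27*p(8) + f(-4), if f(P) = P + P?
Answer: -25/2 ≈ -12.500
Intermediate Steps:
p(d) = ⅙ (p(d) = (⅙)*1 = ⅙)
f(P) = 2*P
-27*p(8) + f(-4) = -27*⅙ + 2*(-4) = -9/2 - 8 = -25/2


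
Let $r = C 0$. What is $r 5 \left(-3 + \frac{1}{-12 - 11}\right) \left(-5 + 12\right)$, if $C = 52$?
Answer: $0$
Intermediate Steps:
$r = 0$ ($r = 52 \cdot 0 = 0$)
$r 5 \left(-3 + \frac{1}{-12 - 11}\right) \left(-5 + 12\right) = 0 \cdot 5 \left(-3 + \frac{1}{-12 - 11}\right) \left(-5 + 12\right) = 0 \cdot 5 \left(-3 + \frac{1}{-23}\right) 7 = 0 \cdot 5 \left(-3 - \frac{1}{23}\right) 7 = 0 \cdot 5 \left(\left(- \frac{70}{23}\right) 7\right) = 0 \cdot 5 \left(- \frac{490}{23}\right) = 0 \left(- \frac{2450}{23}\right) = 0$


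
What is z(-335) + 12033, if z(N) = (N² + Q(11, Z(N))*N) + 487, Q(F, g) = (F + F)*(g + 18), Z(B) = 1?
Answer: -15285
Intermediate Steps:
Q(F, g) = 2*F*(18 + g) (Q(F, g) = (2*F)*(18 + g) = 2*F*(18 + g))
z(N) = 487 + N² + 418*N (z(N) = (N² + (2*11*(18 + 1))*N) + 487 = (N² + (2*11*19)*N) + 487 = (N² + 418*N) + 487 = 487 + N² + 418*N)
z(-335) + 12033 = (487 + (-335)² + 418*(-335)) + 12033 = (487 + 112225 - 140030) + 12033 = -27318 + 12033 = -15285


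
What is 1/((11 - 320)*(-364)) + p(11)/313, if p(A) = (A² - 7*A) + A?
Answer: 6186493/35204988 ≈ 0.17573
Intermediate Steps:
p(A) = A² - 6*A
1/((11 - 320)*(-364)) + p(11)/313 = 1/((11 - 320)*(-364)) + (11*(-6 + 11))/313 = -1/364/(-309) + (11*5)*(1/313) = -1/309*(-1/364) + 55*(1/313) = 1/112476 + 55/313 = 6186493/35204988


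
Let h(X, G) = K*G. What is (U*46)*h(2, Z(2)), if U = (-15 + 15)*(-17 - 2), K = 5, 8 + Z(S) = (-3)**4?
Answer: 0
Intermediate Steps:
Z(S) = 73 (Z(S) = -8 + (-3)**4 = -8 + 81 = 73)
U = 0 (U = 0*(-19) = 0)
h(X, G) = 5*G
(U*46)*h(2, Z(2)) = (0*46)*(5*73) = 0*365 = 0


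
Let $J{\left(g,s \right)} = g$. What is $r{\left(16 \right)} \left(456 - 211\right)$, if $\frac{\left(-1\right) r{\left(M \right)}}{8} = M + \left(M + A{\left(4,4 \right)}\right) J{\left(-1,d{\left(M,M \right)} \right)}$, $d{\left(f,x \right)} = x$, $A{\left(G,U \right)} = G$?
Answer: $7840$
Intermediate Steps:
$r{\left(M \right)} = 32$ ($r{\left(M \right)} = - 8 \left(M + \left(M + 4\right) \left(-1\right)\right) = - 8 \left(M + \left(4 + M\right) \left(-1\right)\right) = - 8 \left(M - \left(4 + M\right)\right) = \left(-8\right) \left(-4\right) = 32$)
$r{\left(16 \right)} \left(456 - 211\right) = 32 \left(456 - 211\right) = 32 \cdot 245 = 7840$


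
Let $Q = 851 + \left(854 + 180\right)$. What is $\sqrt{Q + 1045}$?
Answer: $\sqrt{2930} \approx 54.129$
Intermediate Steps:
$Q = 1885$ ($Q = 851 + 1034 = 1885$)
$\sqrt{Q + 1045} = \sqrt{1885 + 1045} = \sqrt{2930}$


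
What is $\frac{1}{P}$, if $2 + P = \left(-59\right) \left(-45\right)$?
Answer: $\frac{1}{2653} \approx 0.00037693$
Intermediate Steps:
$P = 2653$ ($P = -2 - -2655 = -2 + 2655 = 2653$)
$\frac{1}{P} = \frac{1}{2653}$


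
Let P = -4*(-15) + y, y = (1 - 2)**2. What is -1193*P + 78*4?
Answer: -72461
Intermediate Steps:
y = 1 (y = (-1)**2 = 1)
P = 61 (P = -4*(-15) + 1 = 60 + 1 = 61)
-1193*P + 78*4 = -1193*61 + 78*4 = -72773 + 312 = -72461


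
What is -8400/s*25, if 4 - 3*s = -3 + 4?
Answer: -210000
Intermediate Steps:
s = 1 (s = 4/3 - (-3 + 4)/3 = 4/3 - ⅓*1 = 4/3 - ⅓ = 1)
-8400/s*25 = -8400/1*25 = -8400*25 = -210000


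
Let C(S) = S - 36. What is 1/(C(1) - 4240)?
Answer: -1/4275 ≈ -0.00023392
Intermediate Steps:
C(S) = -36 + S
1/(C(1) - 4240) = 1/((-36 + 1) - 4240) = 1/(-35 - 4240) = 1/(-4275) = -1/4275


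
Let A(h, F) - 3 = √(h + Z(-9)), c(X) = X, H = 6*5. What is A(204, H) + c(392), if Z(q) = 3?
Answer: 395 + 3*√23 ≈ 409.39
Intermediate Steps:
H = 30
A(h, F) = 3 + √(3 + h) (A(h, F) = 3 + √(h + 3) = 3 + √(3 + h))
A(204, H) + c(392) = (3 + √(3 + 204)) + 392 = (3 + √207) + 392 = (3 + 3*√23) + 392 = 395 + 3*√23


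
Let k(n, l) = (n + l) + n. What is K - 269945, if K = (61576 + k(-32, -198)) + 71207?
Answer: -137424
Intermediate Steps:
k(n, l) = l + 2*n (k(n, l) = (l + n) + n = l + 2*n)
K = 132521 (K = (61576 + (-198 + 2*(-32))) + 71207 = (61576 + (-198 - 64)) + 71207 = (61576 - 262) + 71207 = 61314 + 71207 = 132521)
K - 269945 = 132521 - 269945 = -137424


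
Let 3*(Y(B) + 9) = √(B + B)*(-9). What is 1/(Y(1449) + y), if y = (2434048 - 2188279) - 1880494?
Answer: -817367/1336177612337 + 9*√322/2672355224674 ≈ -6.1166e-7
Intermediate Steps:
y = -1634725 (y = 245769 - 1880494 = -1634725)
Y(B) = -9 - 3*√2*√B (Y(B) = -9 + (√(B + B)*(-9))/3 = -9 + (√(2*B)*(-9))/3 = -9 + ((√2*√B)*(-9))/3 = -9 + (-9*√2*√B)/3 = -9 - 3*√2*√B)
1/(Y(1449) + y) = 1/((-9 - 3*√2*√1449) - 1634725) = 1/((-9 - 3*√2*3*√161) - 1634725) = 1/((-9 - 9*√322) - 1634725) = 1/(-1634734 - 9*√322)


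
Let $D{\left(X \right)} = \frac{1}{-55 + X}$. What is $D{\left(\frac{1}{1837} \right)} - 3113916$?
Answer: $- \frac{314611390981}{101034} \approx -3.1139 \cdot 10^{6}$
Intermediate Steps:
$D{\left(\frac{1}{1837} \right)} - 3113916 = \frac{1}{-55 + \frac{1}{1837}} - 3113916 = \frac{1}{- \frac{101034}{1837}} - 3113916 = - \frac{1837}{101034} - 3113916 = - \frac{314611390981}{101034}$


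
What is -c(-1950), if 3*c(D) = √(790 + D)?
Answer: -2*I*√290/3 ≈ -11.353*I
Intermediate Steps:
c(D) = √(790 + D)/3
-c(-1950) = -√(790 - 1950)/3 = -√(-1160)/3 = -2*I*√290/3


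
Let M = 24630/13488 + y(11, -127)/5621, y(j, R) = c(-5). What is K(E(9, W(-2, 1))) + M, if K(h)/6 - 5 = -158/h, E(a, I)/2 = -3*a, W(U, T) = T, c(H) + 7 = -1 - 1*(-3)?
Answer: 5615778109/113724072 ≈ 49.381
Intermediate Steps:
c(H) = -5 (c(H) = -7 + (-1 - 1*(-3)) = -7 + (-1 + 3) = -7 + 2 = -5)
y(j, R) = -5
E(a, I) = -6*a (E(a, I) = 2*(-3*a) = -6*a)
M = 23062965/12636008 (M = 24630/13488 - 5/5621 = 24630*(1/13488) - 5*1/5621 = 4105/2248 - 5/5621 = 23062965/12636008 ≈ 1.8252)
K(h) = 30 - 948/h (K(h) = 30 + 6*(-158/h) = 30 - 948/h)
K(E(9, W(-2, 1))) + M = (30 - 948/((-6*9))) + 23062965/12636008 = (30 - 948/(-54)) + 23062965/12636008 = (30 - 948*(-1/54)) + 23062965/12636008 = (30 + 158/9) + 23062965/12636008 = 428/9 + 23062965/12636008 = 5615778109/113724072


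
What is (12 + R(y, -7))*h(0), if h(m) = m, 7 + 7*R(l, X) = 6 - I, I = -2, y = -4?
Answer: 0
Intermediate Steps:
R(l, X) = 1/7 (R(l, X) = -1 + (6 - 1*(-2))/7 = -1 + (6 + 2)/7 = -1 + (1/7)*8 = -1 + 8/7 = 1/7)
(12 + R(y, -7))*h(0) = (12 + 1/7)*0 = (85/7)*0 = 0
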